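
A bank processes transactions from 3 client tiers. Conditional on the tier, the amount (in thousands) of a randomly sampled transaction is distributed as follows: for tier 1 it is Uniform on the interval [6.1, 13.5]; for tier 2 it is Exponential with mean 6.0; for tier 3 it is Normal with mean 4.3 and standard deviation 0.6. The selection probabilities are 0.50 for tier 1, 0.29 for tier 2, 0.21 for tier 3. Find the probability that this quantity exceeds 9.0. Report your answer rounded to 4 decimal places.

Conditional on each tier, P(X > 9.0): 1: 0.608108; 2: 0.22313; 3: 2.44249e-15.
By total probability, P(X > 9.0) = 0.5·0.608108 + 0.29·0.22313 + 0.21·2.44249e-15 = 0.368762.

0.3688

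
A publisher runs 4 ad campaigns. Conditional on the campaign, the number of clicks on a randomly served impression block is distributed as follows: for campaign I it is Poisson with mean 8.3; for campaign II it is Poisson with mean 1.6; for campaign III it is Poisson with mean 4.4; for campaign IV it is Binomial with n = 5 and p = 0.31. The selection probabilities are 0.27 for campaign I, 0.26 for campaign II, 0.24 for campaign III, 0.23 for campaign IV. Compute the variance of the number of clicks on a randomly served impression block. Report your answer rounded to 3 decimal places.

11.863

Per component, I: μ=8.3, E[X²]=77.19; II: μ=1.6, E[X²]=4.16; III: μ=4.4, E[X²]=23.76; IV: μ=1.55, E[X²]=3.472.
E[X] = 0.27·8.3 + 0.26·1.6 + 0.24·4.4 + 0.23·1.55 = 4.0695.
E[X²] = 0.27·77.19 + 0.26·4.16 + 0.24·23.76 + 0.23·3.472 = 28.4239.
Var(X) = E[X²] − (E[X])² = 28.4239 − 16.5608 = 11.863.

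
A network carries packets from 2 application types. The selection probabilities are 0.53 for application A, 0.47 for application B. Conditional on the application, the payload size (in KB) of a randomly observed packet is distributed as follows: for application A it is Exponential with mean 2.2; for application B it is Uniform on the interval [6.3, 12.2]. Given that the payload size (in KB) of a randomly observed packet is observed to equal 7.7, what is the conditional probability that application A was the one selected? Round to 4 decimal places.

Likelihoods f(7.7 | ·): A: 0.0137261; B: 0.169492.
Posterior ∝ prior × likelihood. Numerator for A: 0.53·0.0137261 = 0.00727482.
Normalizing constant: 0.53·0.0137261 + 0.47·0.169492 = 0.0869358.
P(A | observation) = 0.00727482 / 0.0869358 = 0.0836804.

0.0837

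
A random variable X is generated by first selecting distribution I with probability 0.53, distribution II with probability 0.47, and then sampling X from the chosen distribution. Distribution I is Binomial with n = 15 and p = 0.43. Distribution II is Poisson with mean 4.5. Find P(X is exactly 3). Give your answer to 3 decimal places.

0.102

Conditional on each component, P(X = 3): I: 0.0425515; II: 0.168718.
By total probability, P(X = 3) = 0.53·0.0425515 + 0.47·0.168718 = 0.10185.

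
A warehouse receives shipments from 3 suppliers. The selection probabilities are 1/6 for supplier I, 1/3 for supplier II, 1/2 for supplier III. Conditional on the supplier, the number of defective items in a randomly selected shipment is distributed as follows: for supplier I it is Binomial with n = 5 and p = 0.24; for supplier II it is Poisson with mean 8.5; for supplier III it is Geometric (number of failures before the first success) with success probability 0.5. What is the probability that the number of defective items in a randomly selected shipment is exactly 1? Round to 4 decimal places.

Conditional on each supplier, P(X = 1): I: 0.400346; II: 0.00172948; III: 0.25.
By total probability, P(X = 1) = 0.166667·0.400346 + 0.333333·0.00172948 + 0.5·0.25 = 0.192301.

0.1923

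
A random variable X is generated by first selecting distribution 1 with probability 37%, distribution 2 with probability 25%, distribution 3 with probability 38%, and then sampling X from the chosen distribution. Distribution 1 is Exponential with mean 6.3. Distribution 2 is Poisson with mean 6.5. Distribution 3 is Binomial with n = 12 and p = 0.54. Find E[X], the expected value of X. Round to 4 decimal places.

Component means — 1: 6.3; 2: 6.5; 3: 6.48.
E[X] = 0.37·6.3 + 0.25·6.5 + 0.38·6.48 = 6.4184.

6.4184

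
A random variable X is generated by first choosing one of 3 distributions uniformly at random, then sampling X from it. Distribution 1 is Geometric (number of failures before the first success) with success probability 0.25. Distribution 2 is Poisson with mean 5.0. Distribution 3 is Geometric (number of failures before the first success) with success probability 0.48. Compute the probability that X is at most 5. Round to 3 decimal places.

Conditional on each component, P(X ≤ 5): 1: 0.822021; 2: 0.615961; 3: 0.980229.
By total probability, P(X ≤ 5) = 0.333333·0.822021 + 0.333333·0.615961 + 0.333333·0.980229 = 0.806071.

0.806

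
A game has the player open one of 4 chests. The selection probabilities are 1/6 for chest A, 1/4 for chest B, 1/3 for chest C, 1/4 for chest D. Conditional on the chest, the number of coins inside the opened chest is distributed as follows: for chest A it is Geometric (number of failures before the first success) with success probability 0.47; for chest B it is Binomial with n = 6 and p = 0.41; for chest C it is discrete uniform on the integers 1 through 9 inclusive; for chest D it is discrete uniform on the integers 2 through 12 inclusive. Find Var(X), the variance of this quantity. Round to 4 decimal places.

9.9880

Per component, A: μ=1.12766, E[X²]=3.67089; B: μ=2.46, E[X²]=7.503; C: μ=5, E[X²]=31.6667; D: μ=7, E[X²]=59.
E[X] = 0.166667·1.12766 + 0.25·2.46 + 0.333333·5 + 0.25·7 = 4.21961.
E[X²] = 0.166667·3.67089 + 0.25·7.503 + 0.333333·31.6667 + 0.25·59 = 27.7931.
Var(X) = E[X²] − (E[X])² = 27.7931 − 17.8051 = 9.98801.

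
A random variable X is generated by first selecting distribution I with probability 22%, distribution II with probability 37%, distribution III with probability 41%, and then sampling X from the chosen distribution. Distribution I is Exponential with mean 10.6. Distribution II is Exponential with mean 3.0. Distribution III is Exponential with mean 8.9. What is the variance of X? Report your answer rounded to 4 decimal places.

Per component, I: μ=10.6, E[X²]=224.72; II: μ=3, E[X²]=18; III: μ=8.9, E[X²]=158.42.
E[X] = 0.22·10.6 + 0.37·3 + 0.41·8.9 = 7.091.
E[X²] = 0.22·224.72 + 0.37·18 + 0.41·158.42 = 121.051.
Var(X) = E[X²] − (E[X])² = 121.051 − 50.2823 = 70.7683.

70.7683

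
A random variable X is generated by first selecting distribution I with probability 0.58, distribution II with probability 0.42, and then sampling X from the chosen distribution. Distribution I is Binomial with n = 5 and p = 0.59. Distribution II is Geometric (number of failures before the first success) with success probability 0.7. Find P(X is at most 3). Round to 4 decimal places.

Conditional on each component, P(X ≤ 3): I: 0.680102; II: 0.9919.
By total probability, P(X ≤ 3) = 0.58·0.680102 + 0.42·0.9919 = 0.811057.

0.8111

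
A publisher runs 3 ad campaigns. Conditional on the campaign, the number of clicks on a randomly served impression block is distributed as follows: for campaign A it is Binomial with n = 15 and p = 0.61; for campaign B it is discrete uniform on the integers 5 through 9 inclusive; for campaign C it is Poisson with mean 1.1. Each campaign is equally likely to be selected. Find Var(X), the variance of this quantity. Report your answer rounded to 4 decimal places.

13.8045

Per component, A: μ=9.15, E[X²]=87.291; B: μ=7, E[X²]=51; C: μ=1.1, E[X²]=2.31.
E[X] = 0.333333·9.15 + 0.333333·7 + 0.333333·1.1 = 5.75.
E[X²] = 0.333333·87.291 + 0.333333·51 + 0.333333·2.31 = 46.867.
Var(X) = E[X²] − (E[X])² = 46.867 − 33.0625 = 13.8045.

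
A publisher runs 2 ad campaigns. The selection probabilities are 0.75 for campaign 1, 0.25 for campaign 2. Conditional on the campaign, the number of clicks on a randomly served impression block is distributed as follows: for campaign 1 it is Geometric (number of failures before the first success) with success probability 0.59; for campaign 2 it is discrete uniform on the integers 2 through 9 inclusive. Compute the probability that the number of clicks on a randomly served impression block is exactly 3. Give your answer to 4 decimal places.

Conditional on each campaign, P(X = 3): 1: 0.0406634; 2: 0.125.
By total probability, P(X = 3) = 0.75·0.0406634 + 0.25·0.125 = 0.0617475.

0.0617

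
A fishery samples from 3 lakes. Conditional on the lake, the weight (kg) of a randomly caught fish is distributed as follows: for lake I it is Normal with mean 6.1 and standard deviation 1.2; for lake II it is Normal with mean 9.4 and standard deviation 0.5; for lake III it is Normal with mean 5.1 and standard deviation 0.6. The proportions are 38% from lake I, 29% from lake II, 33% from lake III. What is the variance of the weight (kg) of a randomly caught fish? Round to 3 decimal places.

Per component, I: μ=6.1, E[X²]=38.65; II: μ=9.4, E[X²]=88.61; III: μ=5.1, E[X²]=26.37.
E[X] = 0.38·6.1 + 0.29·9.4 + 0.33·5.1 = 6.727.
E[X²] = 0.38·38.65 + 0.29·88.61 + 0.33·26.37 = 49.086.
Var(X) = E[X²] − (E[X])² = 49.086 − 45.2525 = 3.83347.

3.833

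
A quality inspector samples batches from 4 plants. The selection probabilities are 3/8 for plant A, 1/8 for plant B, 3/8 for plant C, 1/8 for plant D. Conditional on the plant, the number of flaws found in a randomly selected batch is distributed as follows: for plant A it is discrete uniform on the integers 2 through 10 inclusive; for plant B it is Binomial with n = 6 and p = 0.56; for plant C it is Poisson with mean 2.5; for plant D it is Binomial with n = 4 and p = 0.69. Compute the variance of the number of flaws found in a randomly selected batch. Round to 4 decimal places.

6.3141

Per component, A: μ=6, E[X²]=42.6667; B: μ=3.36, E[X²]=12.768; C: μ=2.5, E[X²]=8.75; D: μ=2.76, E[X²]=8.4732.
E[X] = 0.375·6 + 0.125·3.36 + 0.375·2.5 + 0.125·2.76 = 3.9525.
E[X²] = 0.375·42.6667 + 0.125·12.768 + 0.375·8.75 + 0.125·8.4732 = 21.9364.
Var(X) = E[X²] − (E[X])² = 21.9364 − 15.6223 = 6.31414.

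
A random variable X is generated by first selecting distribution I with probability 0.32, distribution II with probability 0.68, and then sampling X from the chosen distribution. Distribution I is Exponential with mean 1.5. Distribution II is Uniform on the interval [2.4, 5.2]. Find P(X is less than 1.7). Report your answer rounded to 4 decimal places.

Conditional on each component, P(X < 1.7): I: 0.678042; II: 0.
By total probability, P(X < 1.7) = 0.32·0.678042 + 0.68·0 = 0.216973.

0.2170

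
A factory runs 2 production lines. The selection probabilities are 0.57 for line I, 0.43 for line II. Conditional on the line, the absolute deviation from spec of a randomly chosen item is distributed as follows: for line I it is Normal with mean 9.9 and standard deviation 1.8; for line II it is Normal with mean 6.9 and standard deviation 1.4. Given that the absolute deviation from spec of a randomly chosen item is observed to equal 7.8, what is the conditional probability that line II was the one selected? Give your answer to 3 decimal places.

0.609

Likelihoods f(7.8 | ·): I: 0.112221; II: 0.231762.
Posterior ∝ prior × likelihood. Numerator for II: 0.43·0.231762 = 0.0996577.
Normalizing constant: 0.57·0.112221 + 0.43·0.231762 = 0.163624.
P(II | observation) = 0.0996577 / 0.163624 = 0.609066.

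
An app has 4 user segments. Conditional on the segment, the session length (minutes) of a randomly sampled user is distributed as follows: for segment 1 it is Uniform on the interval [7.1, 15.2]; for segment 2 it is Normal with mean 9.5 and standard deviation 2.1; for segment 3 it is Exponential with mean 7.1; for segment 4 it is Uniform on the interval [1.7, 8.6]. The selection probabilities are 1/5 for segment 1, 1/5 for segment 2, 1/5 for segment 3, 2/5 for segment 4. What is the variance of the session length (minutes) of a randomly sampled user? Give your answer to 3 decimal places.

Per component, 1: μ=11.15, E[X²]=129.79; 2: μ=9.5, E[X²]=94.66; 3: μ=7.1, E[X²]=100.82; 4: μ=5.15, E[X²]=30.49.
E[X] = 0.2·11.15 + 0.2·9.5 + 0.2·7.1 + 0.4·5.15 = 7.61.
E[X²] = 0.2·129.79 + 0.2·94.66 + 0.2·100.82 + 0.4·30.49 = 77.25.
Var(X) = E[X²] − (E[X])² = 77.25 − 57.9121 = 19.3379.

19.338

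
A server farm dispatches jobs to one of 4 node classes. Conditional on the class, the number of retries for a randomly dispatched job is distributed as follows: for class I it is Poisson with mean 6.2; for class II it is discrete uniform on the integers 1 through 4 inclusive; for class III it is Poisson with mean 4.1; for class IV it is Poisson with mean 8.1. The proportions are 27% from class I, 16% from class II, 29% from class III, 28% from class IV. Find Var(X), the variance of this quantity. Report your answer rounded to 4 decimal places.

Per component, I: μ=6.2, E[X²]=44.64; II: μ=2.5, E[X²]=7.5; III: μ=4.1, E[X²]=20.91; IV: μ=8.1, E[X²]=73.71.
E[X] = 0.27·6.2 + 0.16·2.5 + 0.29·4.1 + 0.28·8.1 = 5.531.
E[X²] = 0.27·44.64 + 0.16·7.5 + 0.29·20.91 + 0.28·73.71 = 39.9555.
Var(X) = E[X²] − (E[X])² = 39.9555 − 30.592 = 9.36354.

9.3635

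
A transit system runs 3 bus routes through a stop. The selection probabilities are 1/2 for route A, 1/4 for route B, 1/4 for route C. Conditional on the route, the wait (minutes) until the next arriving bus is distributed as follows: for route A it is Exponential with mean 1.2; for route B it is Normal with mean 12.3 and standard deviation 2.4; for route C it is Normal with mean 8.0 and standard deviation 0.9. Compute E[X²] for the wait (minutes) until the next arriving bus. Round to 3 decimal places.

For each component E[X²] = Var + (mean)², giving A: 2.88; B: 157.05; C: 64.81.
Overall E[X²] = 0.5·2.88 + 0.25·157.05 + 0.25·64.81 = 56.905.

56.905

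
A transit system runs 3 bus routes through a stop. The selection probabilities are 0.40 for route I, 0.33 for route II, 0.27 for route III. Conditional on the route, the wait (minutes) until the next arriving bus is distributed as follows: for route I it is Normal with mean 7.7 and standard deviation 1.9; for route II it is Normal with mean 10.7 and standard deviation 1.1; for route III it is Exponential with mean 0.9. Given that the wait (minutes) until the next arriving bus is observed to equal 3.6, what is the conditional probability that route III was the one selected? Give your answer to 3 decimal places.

0.402

Likelihoods f(3.6 | ·): I: 0.0204648; II: 3.25771e-10; III: 0.0203507.
Posterior ∝ prior × likelihood. Numerator for III: 0.27·0.0203507 = 0.00549469.
Normalizing constant: 0.4·0.0204648 + 0.33·3.25771e-10 + 0.27·0.0203507 = 0.0136806.
P(III | observation) = 0.00549469 / 0.0136806 = 0.40164.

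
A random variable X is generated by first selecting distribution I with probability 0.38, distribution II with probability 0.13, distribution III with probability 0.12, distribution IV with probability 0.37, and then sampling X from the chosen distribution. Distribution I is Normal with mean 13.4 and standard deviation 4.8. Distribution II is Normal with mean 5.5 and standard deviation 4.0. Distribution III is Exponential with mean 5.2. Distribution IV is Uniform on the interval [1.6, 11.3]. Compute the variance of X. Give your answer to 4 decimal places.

Per component, I: μ=13.4, E[X²]=202.6; II: μ=5.5, E[X²]=46.25; III: μ=5.2, E[X²]=54.08; IV: μ=6.45, E[X²]=49.4433.
E[X] = 0.38·13.4 + 0.13·5.5 + 0.12·5.2 + 0.37·6.45 = 8.8175.
E[X²] = 0.38·202.6 + 0.13·46.25 + 0.12·54.08 + 0.37·49.4433 = 107.784.
Var(X) = E[X²] − (E[X])² = 107.784 − 77.7483 = 30.0358.

30.0358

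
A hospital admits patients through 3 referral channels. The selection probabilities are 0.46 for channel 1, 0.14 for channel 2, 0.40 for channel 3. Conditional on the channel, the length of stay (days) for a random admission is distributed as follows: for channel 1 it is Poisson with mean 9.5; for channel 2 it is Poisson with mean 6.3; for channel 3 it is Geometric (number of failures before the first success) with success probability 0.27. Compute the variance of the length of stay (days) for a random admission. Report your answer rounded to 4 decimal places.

19.1401

Per component, 1: μ=9.5, E[X²]=99.75; 2: μ=6.3, E[X²]=45.99; 3: μ=2.7037, E[X²]=17.3237.
E[X] = 0.46·9.5 + 0.14·6.3 + 0.4·2.7037 = 6.33348.
E[X²] = 0.46·99.75 + 0.14·45.99 + 0.4·17.3237 = 59.2531.
Var(X) = E[X²] − (E[X])² = 59.2531 − 40.113 = 19.1401.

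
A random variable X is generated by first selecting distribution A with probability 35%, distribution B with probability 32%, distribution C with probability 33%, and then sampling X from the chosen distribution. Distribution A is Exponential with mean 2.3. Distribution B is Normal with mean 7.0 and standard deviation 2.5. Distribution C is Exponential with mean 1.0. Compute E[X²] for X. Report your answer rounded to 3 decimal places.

22.043

For each component E[X²] = Var + (mean)², giving A: 10.58; B: 55.25; C: 2.
Overall E[X²] = 0.35·10.58 + 0.32·55.25 + 0.33·2 = 22.043.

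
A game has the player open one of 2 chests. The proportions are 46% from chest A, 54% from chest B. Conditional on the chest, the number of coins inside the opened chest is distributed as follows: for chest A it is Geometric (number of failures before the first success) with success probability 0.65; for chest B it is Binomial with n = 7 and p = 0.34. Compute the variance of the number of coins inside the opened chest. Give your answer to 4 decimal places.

Per component, A: μ=0.538462, E[X²]=1.11834; B: μ=2.38, E[X²]=7.2352.
E[X] = 0.46·0.538462 + 0.54·2.38 = 1.53289.
E[X²] = 0.46·1.11834 + 0.54·7.2352 = 4.42145.
Var(X) = E[X²] − (E[X])² = 4.42145 − 2.34976 = 2.07169.

2.0717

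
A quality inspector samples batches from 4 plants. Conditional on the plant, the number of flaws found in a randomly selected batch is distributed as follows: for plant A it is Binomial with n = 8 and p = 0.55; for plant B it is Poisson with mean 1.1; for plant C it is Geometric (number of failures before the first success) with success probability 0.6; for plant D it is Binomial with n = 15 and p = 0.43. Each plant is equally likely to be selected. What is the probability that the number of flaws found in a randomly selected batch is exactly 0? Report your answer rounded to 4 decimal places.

0.2337

Conditional on each plant, P(X = 0): A: 0.00168151; B: 0.332871; C: 0.6; D: 0.000217833.
By total probability, P(X = 0) = 0.25·0.00168151 + 0.25·0.332871 + 0.25·0.6 + 0.25·0.000217833 = 0.233693.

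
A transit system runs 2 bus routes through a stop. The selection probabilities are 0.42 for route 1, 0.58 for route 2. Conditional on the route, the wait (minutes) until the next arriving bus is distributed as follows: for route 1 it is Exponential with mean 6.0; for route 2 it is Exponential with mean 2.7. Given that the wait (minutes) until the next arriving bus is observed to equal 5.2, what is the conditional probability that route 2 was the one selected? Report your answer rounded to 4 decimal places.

0.5155

Likelihoods f(5.2 | ·): 1: 0.0700584; 2: 0.0539781.
Posterior ∝ prior × likelihood. Numerator for 2: 0.58·0.0539781 = 0.0313073.
Normalizing constant: 0.42·0.0700584 + 0.58·0.0539781 = 0.0607318.
P(2 | observation) = 0.0313073 / 0.0607318 = 0.5155.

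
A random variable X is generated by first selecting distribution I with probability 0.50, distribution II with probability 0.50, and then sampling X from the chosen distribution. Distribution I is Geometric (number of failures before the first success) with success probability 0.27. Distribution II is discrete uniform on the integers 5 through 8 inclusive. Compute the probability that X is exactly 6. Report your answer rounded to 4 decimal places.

Conditional on each component, P(X = 6): I: 0.0408602; II: 0.25.
By total probability, P(X = 6) = 0.5·0.0408602 + 0.5·0.25 = 0.14543.

0.1454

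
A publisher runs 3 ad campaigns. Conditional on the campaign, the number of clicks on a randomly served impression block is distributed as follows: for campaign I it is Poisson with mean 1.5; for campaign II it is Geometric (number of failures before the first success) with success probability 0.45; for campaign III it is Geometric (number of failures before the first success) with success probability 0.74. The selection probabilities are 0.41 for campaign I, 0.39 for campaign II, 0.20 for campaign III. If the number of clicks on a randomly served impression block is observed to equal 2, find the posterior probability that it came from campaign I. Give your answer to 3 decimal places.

Likelihoods P(X=2 | ·): I: 0.251021; II: 0.136125; III: 0.050024.
Posterior ∝ prior × likelihood. Numerator for I: 0.41·0.251021 = 0.102919.
Normalizing constant: 0.41·0.251021 + 0.39·0.136125 + 0.2·0.050024 = 0.166012.
P(I | observation) = 0.102919 / 0.166012 = 0.619947.

0.620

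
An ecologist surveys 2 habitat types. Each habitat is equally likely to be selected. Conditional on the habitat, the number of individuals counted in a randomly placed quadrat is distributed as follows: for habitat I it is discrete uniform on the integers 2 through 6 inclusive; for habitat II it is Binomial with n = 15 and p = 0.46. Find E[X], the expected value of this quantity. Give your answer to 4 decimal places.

5.4500

Component means — I: 4; II: 6.9.
E[X] = 0.5·4 + 0.5·6.9 = 5.45.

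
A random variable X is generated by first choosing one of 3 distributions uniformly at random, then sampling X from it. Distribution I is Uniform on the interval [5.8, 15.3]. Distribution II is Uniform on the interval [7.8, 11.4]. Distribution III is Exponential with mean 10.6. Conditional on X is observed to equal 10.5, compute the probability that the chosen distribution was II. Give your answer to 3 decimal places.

Likelihoods f(10.5 | ·): I: 0.105263; II: 0.277778; III: 0.0350346.
Posterior ∝ prior × likelihood. Numerator for II: 0.333333·0.277778 = 0.0925926.
Normalizing constant: 0.333333·0.105263 + 0.333333·0.277778 + 0.333333·0.0350346 = 0.139359.
P(II | observation) = 0.0925926 / 0.139359 = 0.66442.

0.664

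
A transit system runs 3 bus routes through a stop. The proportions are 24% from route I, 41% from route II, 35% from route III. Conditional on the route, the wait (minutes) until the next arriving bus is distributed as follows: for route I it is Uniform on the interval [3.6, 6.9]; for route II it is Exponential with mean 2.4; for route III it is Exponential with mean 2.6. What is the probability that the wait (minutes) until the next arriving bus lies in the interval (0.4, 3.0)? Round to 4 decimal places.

Conditional on each route, P(0.4 < X < 3.0): I: 0; II: 0.559977; III: 0.541983.
By total probability, P(0.4 < X < 3.0) = 0.24·0 + 0.41·0.559977 + 0.35·0.541983 = 0.419284.

0.4193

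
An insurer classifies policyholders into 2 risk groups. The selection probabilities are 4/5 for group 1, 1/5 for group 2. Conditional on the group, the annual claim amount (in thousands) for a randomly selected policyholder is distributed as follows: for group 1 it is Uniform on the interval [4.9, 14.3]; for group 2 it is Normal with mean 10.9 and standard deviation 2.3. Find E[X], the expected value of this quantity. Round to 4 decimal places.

Component means — 1: 9.6; 2: 10.9.
E[X] = 0.8·9.6 + 0.2·10.9 = 9.86.

9.8600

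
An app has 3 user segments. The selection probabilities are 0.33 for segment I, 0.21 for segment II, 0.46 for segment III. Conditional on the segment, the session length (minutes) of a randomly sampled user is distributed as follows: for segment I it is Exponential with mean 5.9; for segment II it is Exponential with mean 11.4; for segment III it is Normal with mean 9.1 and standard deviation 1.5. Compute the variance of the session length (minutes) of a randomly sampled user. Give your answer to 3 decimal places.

43.976

Per component, I: μ=5.9, E[X²]=69.62; II: μ=11.4, E[X²]=259.92; III: μ=9.1, E[X²]=85.06.
E[X] = 0.33·5.9 + 0.21·11.4 + 0.46·9.1 = 8.527.
E[X²] = 0.33·69.62 + 0.21·259.92 + 0.46·85.06 = 116.685.
Var(X) = E[X²] − (E[X])² = 116.685 − 72.7097 = 43.9757.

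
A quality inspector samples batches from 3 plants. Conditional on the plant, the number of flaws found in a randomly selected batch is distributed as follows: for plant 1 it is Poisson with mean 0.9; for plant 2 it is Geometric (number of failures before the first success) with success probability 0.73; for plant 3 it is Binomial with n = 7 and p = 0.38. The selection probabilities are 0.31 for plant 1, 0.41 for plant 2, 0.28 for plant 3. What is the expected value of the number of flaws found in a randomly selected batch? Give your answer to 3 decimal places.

Component means — 1: 0.9; 2: 0.369863; 3: 2.66.
E[X] = 0.31·0.9 + 0.41·0.369863 + 0.28·2.66 = 1.17544.

1.175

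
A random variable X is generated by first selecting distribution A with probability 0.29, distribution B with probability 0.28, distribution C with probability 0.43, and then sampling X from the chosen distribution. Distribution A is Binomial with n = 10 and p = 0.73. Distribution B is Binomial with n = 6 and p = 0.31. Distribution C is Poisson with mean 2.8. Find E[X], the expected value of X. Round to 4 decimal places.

Component means — A: 7.3; B: 1.86; C: 2.8.
E[X] = 0.29·7.3 + 0.28·1.86 + 0.43·2.8 = 3.8418.

3.8418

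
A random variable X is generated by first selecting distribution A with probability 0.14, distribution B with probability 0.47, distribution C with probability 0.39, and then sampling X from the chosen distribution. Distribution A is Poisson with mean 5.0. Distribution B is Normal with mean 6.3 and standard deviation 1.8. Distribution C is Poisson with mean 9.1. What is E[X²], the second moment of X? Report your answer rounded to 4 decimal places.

For each component E[X²] = Var + (mean)², giving A: 30; B: 42.93; C: 91.91.
Overall E[X²] = 0.14·30 + 0.47·42.93 + 0.39·91.91 = 60.222.

60.2220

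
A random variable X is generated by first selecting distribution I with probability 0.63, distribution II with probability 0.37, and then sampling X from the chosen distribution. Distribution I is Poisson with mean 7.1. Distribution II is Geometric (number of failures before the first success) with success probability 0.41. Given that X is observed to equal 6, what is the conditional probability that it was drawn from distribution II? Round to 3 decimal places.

Likelihoods P(X=6 | ·): I: 0.1468; II: 0.017294.
Posterior ∝ prior × likelihood. Numerator for II: 0.37·0.017294 = 0.00639879.
Normalizing constant: 0.63·0.1468 + 0.37·0.017294 = 0.0988829.
P(II | observation) = 0.00639879 / 0.0988829 = 0.0647107.

0.065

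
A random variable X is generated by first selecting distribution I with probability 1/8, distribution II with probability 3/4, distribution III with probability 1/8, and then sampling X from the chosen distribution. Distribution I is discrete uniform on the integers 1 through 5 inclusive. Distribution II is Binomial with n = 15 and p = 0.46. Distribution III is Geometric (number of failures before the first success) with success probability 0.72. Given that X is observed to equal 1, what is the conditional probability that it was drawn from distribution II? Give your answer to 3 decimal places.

0.018

Likelihoods P(X=1 | ·): I: 0.2; II: 0.00123698; III: 0.2016.
Posterior ∝ prior × likelihood. Numerator for II: 0.75·0.00123698 = 0.000927733.
Normalizing constant: 0.125·0.2 + 0.75·0.00123698 + 0.125·0.2016 = 0.0511277.
P(II | observation) = 0.000927733 / 0.0511277 = 0.0181454.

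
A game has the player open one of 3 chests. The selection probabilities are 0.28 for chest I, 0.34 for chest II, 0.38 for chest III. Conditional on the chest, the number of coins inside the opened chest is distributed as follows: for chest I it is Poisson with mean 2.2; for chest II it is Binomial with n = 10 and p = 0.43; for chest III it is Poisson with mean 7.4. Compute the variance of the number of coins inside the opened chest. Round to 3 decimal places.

Per component, I: μ=2.2, E[X²]=7.04; II: μ=4.3, E[X²]=20.941; III: μ=7.4, E[X²]=62.16.
E[X] = 0.28·2.2 + 0.34·4.3 + 0.38·7.4 = 4.89.
E[X²] = 0.28·7.04 + 0.34·20.941 + 0.38·62.16 = 32.7119.
Var(X) = E[X²] − (E[X])² = 32.7119 − 23.9121 = 8.79984.

8.800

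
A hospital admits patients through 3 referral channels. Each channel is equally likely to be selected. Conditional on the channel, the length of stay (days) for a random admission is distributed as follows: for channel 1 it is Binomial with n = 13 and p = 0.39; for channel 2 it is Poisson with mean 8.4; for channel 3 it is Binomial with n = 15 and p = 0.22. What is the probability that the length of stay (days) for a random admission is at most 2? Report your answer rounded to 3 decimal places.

Conditional on each channel, P(X ≤ 2): 1: 0.0667007; 2: 0.0100471; 3: 0.32692.
By total probability, P(X ≤ 2) = 0.333333·0.0667007 + 0.333333·0.0100471 + 0.333333·0.32692 = 0.134556.

0.135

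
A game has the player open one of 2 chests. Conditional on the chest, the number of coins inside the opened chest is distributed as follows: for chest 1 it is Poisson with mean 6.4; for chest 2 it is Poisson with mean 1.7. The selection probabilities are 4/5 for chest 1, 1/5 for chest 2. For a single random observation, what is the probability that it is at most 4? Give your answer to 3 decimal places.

Conditional on each chest, P(X ≤ 4): 1: 0.23507; 2: 0.970385.
By total probability, P(X ≤ 4) = 0.8·0.23507 + 0.2·0.970385 = 0.382133.

0.382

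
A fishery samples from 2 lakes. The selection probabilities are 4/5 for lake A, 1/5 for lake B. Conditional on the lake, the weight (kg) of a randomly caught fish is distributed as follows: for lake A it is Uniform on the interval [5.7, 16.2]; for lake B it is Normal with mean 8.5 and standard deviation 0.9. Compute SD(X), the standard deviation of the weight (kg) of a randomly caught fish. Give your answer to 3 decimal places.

2.911

Per component, A: μ=10.95, E[X²]=129.09; B: μ=8.5, E[X²]=73.06.
E[X] = 0.8·10.95 + 0.2·8.5 = 10.46.
E[X²] = 0.8·129.09 + 0.2·73.06 = 117.884.
Var(X) = E[X²] − (E[X])² = 117.884 − 109.412 = 8.4724.
SD(X) = √8.4724 = 2.91074.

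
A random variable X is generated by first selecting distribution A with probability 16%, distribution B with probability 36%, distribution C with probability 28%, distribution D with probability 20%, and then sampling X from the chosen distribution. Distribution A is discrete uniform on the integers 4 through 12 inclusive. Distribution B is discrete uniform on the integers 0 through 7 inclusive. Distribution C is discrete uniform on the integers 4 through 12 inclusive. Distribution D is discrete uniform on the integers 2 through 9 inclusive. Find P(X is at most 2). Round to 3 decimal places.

0.160

Conditional on each component, P(X ≤ 2): A: 0; B: 0.375; C: 0; D: 0.125.
By total probability, P(X ≤ 2) = 0.16·0 + 0.36·0.375 + 0.28·0 + 0.2·0.125 = 0.16.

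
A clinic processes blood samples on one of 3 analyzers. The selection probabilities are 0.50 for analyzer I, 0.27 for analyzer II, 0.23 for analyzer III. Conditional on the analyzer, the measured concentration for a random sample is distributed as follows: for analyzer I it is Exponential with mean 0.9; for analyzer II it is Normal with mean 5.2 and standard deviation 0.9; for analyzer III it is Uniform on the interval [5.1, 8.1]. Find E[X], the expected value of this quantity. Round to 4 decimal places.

3.3720

Component means — I: 0.9; II: 5.2; III: 6.6.
E[X] = 0.5·0.9 + 0.27·5.2 + 0.23·6.6 = 3.372.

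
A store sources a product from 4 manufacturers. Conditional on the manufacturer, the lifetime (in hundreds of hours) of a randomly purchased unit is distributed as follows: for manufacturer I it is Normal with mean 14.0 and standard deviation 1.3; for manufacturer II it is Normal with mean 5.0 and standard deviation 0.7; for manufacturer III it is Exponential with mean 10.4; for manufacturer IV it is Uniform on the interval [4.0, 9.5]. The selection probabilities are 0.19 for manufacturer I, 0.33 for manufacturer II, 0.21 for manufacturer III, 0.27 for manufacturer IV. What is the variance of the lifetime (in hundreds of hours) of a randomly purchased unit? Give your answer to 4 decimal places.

35.2183

Per component, I: μ=14, E[X²]=197.69; II: μ=5, E[X²]=25.49; III: μ=10.4, E[X²]=216.32; IV: μ=6.75, E[X²]=48.0833.
E[X] = 0.19·14 + 0.33·5 + 0.21·10.4 + 0.27·6.75 = 8.3165.
E[X²] = 0.19·197.69 + 0.33·25.49 + 0.21·216.32 + 0.27·48.0833 = 104.383.
Var(X) = E[X²] − (E[X])² = 104.383 − 69.1642 = 35.2183.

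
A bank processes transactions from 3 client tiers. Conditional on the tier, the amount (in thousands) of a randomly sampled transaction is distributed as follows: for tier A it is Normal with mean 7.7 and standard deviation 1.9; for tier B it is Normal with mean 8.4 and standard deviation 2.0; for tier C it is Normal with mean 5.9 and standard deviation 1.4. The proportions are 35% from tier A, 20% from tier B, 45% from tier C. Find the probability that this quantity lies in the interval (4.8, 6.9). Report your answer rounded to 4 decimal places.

Conditional on each tier, P(4.8 < X < 6.9): A: 0.273393; B: 0.190697; C: 0.546457.
By total probability, P(4.8 < X < 6.9) = 0.35·0.273393 + 0.2·0.190697 + 0.45·0.546457 = 0.379733.

0.3797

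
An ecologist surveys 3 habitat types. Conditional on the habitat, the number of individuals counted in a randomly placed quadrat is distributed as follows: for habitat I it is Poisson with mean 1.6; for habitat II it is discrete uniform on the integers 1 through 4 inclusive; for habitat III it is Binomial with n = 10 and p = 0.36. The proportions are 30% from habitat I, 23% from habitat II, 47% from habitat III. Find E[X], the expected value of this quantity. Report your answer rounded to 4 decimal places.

Component means — I: 1.6; II: 2.5; III: 3.6.
E[X] = 0.3·1.6 + 0.23·2.5 + 0.47·3.6 = 2.747.

2.7470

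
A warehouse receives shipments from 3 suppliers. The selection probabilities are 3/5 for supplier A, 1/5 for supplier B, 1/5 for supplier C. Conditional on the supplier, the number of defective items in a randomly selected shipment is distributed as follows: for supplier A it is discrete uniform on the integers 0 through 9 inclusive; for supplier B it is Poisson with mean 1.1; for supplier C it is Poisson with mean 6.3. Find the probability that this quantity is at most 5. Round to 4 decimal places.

0.6396

Conditional on each supplier, P(X ≤ 5): A: 0.6; B: 0.999032; C: 0.398772.
By total probability, P(X ≤ 5) = 0.6·0.6 + 0.2·0.999032 + 0.2·0.398772 = 0.639561.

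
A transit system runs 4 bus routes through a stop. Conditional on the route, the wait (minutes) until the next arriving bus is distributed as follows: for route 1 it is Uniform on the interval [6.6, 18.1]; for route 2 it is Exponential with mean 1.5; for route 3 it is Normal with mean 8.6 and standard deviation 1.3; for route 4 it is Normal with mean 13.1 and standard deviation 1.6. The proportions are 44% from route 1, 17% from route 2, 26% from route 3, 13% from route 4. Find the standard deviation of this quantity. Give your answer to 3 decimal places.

4.726

Per component, 1: μ=12.35, E[X²]=163.543; 2: μ=1.5, E[X²]=4.5; 3: μ=8.6, E[X²]=75.65; 4: μ=13.1, E[X²]=174.17.
E[X] = 0.44·12.35 + 0.17·1.5 + 0.26·8.6 + 0.13·13.1 = 9.628.
E[X²] = 0.44·163.543 + 0.17·4.5 + 0.26·75.65 + 0.13·174.17 = 115.035.
Var(X) = E[X²] − (E[X])² = 115.035 − 92.6984 = 22.3368.
SD(X) = √22.3368 = 4.72618.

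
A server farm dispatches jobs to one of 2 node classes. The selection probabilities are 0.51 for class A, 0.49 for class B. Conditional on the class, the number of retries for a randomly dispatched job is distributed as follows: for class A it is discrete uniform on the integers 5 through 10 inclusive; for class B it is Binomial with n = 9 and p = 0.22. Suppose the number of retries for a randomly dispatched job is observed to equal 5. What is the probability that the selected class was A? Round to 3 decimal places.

Likelihoods P(X=5 | ·): A: 0.166667; B: 0.024036.
Posterior ∝ prior × likelihood. Numerator for A: 0.51·0.166667 = 0.085.
Normalizing constant: 0.51·0.166667 + 0.49·0.024036 = 0.0967776.
P(A | observation) = 0.085 / 0.0967776 = 0.878302.

0.878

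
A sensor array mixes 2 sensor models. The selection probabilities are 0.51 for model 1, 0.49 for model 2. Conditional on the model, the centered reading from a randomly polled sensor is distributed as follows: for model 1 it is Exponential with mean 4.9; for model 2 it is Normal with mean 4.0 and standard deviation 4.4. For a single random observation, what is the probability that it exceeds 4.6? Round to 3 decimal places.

0.418

Conditional on each model, P(X > 4.6): 1: 0.391106; 2: 0.445767.
By total probability, P(X > 4.6) = 0.51·0.391106 + 0.49·0.445767 = 0.41789.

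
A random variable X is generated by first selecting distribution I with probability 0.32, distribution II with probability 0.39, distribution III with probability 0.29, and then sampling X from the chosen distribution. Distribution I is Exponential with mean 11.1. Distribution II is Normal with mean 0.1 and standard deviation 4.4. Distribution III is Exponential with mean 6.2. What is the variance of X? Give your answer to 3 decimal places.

Per component, I: μ=11.1, E[X²]=246.42; II: μ=0.1, E[X²]=19.37; III: μ=6.2, E[X²]=76.88.
E[X] = 0.32·11.1 + 0.39·0.1 + 0.29·6.2 = 5.389.
E[X²] = 0.32·246.42 + 0.39·19.37 + 0.29·76.88 = 108.704.
Var(X) = E[X²] − (E[X])² = 108.704 − 29.0413 = 79.6626.

79.663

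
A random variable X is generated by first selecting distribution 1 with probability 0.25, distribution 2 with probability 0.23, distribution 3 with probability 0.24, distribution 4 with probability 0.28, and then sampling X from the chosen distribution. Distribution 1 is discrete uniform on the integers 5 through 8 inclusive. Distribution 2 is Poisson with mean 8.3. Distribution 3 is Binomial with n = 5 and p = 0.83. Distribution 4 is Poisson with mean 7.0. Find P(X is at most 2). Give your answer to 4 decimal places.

Conditional on each component, P(X ≤ 2): 1: 0; 2: 0.0108714; 3: 0.0374538; 4: 0.0296362.
By total probability, P(X ≤ 2) = 0.25·0 + 0.23·0.0108714 + 0.24·0.0374538 + 0.28·0.0296362 = 0.0197874.

0.0198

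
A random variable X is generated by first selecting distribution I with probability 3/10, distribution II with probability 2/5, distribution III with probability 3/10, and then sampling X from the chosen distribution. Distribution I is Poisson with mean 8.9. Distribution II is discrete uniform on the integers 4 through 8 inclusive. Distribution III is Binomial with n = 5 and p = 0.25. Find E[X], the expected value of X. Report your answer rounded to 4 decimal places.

5.4450

Component means — I: 8.9; II: 6; III: 1.25.
E[X] = 0.3·8.9 + 0.4·6 + 0.3·1.25 = 5.445.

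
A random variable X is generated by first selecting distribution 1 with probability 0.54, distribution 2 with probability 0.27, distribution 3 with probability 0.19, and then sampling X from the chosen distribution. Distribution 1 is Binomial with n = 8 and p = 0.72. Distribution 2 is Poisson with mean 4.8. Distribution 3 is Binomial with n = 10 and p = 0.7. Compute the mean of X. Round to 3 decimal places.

5.736

Component means — 1: 5.76; 2: 4.8; 3: 7.
E[X] = 0.54·5.76 + 0.27·4.8 + 0.19·7 = 5.7364.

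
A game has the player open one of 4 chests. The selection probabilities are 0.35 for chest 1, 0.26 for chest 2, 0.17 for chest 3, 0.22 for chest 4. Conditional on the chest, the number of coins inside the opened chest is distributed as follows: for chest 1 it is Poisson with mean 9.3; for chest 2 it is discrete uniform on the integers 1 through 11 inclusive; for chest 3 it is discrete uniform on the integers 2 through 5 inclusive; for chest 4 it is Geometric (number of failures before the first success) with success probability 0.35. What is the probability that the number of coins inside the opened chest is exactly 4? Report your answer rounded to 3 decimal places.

Conditional on each chest, P(X = 4): 1: 0.0284959; 2: 0.0909091; 3: 0.25; 4: 0.0624772.
By total probability, P(X = 4) = 0.35·0.0284959 + 0.26·0.0909091 + 0.17·0.25 + 0.22·0.0624772 = 0.0898549.

0.090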